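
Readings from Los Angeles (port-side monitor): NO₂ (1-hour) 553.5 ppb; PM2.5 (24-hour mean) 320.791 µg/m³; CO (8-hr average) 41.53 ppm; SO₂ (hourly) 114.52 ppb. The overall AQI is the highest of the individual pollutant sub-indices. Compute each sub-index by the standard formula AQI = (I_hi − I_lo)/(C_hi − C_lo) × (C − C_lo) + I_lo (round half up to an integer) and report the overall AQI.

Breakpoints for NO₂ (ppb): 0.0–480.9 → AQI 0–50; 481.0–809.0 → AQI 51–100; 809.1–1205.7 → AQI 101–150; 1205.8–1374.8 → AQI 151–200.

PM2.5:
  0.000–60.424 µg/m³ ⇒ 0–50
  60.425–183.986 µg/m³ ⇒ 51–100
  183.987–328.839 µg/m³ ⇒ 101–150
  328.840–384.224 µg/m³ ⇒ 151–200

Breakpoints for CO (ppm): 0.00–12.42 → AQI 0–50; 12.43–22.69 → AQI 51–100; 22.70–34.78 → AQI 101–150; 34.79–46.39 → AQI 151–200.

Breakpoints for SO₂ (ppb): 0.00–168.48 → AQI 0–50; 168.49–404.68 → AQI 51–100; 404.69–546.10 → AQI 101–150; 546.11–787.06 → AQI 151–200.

179

NO₂: 553.5 lies in 481.0–809.0, so I_lo=51, I_hi=100, C_lo=481.0, C_hi=809.0.
(100−51)/(809.0−481.0) × (553.5−481.0) + 51 = 49/328.0 × 72.5 + 51 ≈ 61.83 → 62.
PM2.5: row 183.987–328.839 (AQI 101–150). (150−101)·(320.791−183.987)/(328.839−183.987) + 101 = 49·136.804/144.852 + 101 ≈ 147.28 → 147.
CO: 41.53 lies in 34.79–46.39, so I_lo=151, I_hi=200, C_lo=34.79, C_hi=46.39.
(200−151)/(46.39−34.79) × (41.53−34.79) + 151 = 49/11.60 × 6.74 + 151 ≈ 179.47 → 179.
SO₂: 114.52 lies in 0.00–168.48, so I_lo=0, I_hi=50, C_lo=0.00, C_hi=168.48.
(50−0)/(168.48−0.00) × (114.52−0.00) + 0 = 50/168.48 × 114.52 + 0 ≈ 33.99 → 34.
Sub-indices: NO₂→62, PM2.5→147, CO→179, SO₂→34. Overall AQI = max = 179; dominant pollutant is CO.
AQI 179: Unhealthy.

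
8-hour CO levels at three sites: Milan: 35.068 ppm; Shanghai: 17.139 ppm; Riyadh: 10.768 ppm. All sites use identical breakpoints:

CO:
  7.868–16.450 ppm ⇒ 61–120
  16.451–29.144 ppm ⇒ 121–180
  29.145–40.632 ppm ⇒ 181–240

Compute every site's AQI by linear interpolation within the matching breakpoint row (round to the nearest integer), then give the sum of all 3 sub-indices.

416

Milan: 35.068 ∈ [29.145, 40.632] ↔ index [181, 240].
181 + (35.068−29.145)·(240−181)/(40.632−29.145) = 181 + 5.923·59/11.487 ≈ 211.42, so AQI = 211.
Shanghai 17.139: bracket 16.451–29.144 → index 121–180; slope 59/12.693, offset 0.688.
AQI = 121 + 59/12.693·0.688 ≈ 124.20 ⇒ 124.
Riyadh: row 7.868–16.450 (AQI 61–120). (120−61)·(10.768−7.868)/(16.450−7.868) + 61 = 59·2.900/8.582 + 61 ≈ 80.94 → 81.
AQIs: Milan=211, Shanghai=124, Riyadh=81. Sum = 211 + 124 + 81 = 416.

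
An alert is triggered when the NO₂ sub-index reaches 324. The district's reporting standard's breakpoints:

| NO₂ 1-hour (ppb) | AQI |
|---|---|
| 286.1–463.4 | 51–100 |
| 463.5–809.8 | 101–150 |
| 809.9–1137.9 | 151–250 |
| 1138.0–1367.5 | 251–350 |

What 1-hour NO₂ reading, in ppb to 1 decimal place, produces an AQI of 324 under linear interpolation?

1307.2

AQI 324 lies in the 251–350 band, which corresponds to 1138.0–1367.5 ppb.
C = 1138.0 + (324−251)×(1367.5−1138.0)/(350−251) = 1138.0 + 73×229.5/99 ≈ 1307.227 ppb → 1307.2 ppb to 1 dp.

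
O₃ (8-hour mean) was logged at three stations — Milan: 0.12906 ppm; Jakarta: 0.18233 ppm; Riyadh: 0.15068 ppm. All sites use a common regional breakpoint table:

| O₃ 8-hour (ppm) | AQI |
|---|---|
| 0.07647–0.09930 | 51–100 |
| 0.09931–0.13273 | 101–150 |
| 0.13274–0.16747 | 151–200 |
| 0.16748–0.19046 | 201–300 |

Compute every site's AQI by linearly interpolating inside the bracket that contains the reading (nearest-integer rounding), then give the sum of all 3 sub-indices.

586

Milan: 0.12906 ∈ [0.09931, 0.13273] ↔ index [101, 150].
101 + (0.12906−0.09931)·(150−101)/(0.13273−0.09931) = 101 + 0.02975·49/0.03342 ≈ 144.62, so AQI = 145.
Jakarta: row 0.16748–0.19046 (AQI 201–300). (300−201)·(0.18233−0.16748)/(0.19046−0.16748) + 201 = 99·0.01485/0.02298 + 201 ≈ 264.98 → 265.
Riyadh: 0.15068 ∈ [0.13274, 0.16747] ↔ index [151, 200].
151 + (0.15068−0.13274)·(200−151)/(0.16747−0.13274) = 151 + 0.01794·49/0.03473 ≈ 176.31, so AQI = 176.
AQIs: Milan=145, Jakarta=265, Riyadh=176. Sum = 145 + 265 + 176 = 586.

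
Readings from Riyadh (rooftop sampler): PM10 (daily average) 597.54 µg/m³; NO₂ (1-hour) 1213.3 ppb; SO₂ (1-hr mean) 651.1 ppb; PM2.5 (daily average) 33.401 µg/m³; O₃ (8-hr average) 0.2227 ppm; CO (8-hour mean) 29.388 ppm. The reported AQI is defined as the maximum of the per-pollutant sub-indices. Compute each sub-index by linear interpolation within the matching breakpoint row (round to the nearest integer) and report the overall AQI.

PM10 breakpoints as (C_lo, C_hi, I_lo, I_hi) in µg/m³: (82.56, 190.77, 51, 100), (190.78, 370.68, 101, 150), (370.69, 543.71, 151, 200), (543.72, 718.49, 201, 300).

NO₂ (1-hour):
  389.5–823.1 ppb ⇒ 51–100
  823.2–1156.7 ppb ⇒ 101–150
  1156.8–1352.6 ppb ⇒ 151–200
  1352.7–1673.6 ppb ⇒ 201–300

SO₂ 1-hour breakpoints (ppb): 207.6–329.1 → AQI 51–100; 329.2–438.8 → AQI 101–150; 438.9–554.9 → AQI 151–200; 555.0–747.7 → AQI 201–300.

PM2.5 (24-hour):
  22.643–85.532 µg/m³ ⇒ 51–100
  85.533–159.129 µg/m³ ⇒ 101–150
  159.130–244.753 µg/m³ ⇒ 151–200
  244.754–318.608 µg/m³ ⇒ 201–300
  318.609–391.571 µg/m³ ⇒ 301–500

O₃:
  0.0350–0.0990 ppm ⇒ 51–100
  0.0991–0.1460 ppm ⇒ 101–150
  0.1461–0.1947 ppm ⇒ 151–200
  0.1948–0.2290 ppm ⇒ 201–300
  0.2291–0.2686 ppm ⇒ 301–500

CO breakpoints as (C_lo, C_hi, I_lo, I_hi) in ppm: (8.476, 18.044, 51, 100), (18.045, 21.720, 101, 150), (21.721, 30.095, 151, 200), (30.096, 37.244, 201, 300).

PM10 597.54: bracket 543.72–718.49 → index 201–300; slope 99/174.77, offset 53.82.
AQI = 201 + 99/174.77·53.82 ≈ 231.49 ⇒ 231.
NO₂: 1213.3 lies in 1156.8–1352.6, so I_lo=151, I_hi=200, C_lo=1156.8, C_hi=1352.6.
(200−151)/(1352.6−1156.8) × (1213.3−1156.8) + 151 = 49/195.8 × 56.5 + 151 ≈ 165.14 → 165.
SO₂: 651.1 ∈ [555.0, 747.7] ↔ index [201, 300].
201 + (651.1−555.0)·(300−201)/(747.7−555.0) = 201 + 96.1·99/192.7 ≈ 250.37, so AQI = 250.
PM2.5 33.401: bracket 22.643–85.532 → index 51–100; slope 49/62.889, offset 10.758.
AQI = 51 + 49/62.889·10.758 ≈ 59.38 ⇒ 59.
O₃: 0.2227 lies in 0.1948–0.2290, so I_lo=201, I_hi=300, C_lo=0.1948, C_hi=0.2290.
(300−201)/(0.2290−0.1948) × (0.2227−0.1948) + 201 = 99/0.0342 × 0.0279 + 201 ≈ 281.76 → 282.
CO 29.388: bracket 21.721–30.095 → index 151–200; slope 49/8.374, offset 7.667.
AQI = 151 + 49/8.374·7.667 ≈ 195.86 ⇒ 196.
Sub-indices: PM10→231, NO₂→165, SO₂→250, PM2.5→59, O₃→282, CO→196. Overall AQI = max = 282; dominant pollutant is O₃.

282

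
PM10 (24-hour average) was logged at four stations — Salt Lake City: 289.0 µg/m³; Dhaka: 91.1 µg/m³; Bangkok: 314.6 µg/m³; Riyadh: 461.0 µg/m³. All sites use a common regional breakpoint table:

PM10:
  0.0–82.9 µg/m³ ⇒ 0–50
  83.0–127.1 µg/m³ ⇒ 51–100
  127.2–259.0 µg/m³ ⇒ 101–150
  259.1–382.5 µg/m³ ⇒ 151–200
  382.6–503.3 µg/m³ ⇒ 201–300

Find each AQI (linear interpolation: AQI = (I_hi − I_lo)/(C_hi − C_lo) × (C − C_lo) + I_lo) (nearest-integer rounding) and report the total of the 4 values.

661

Salt Lake City 289.0: bracket 259.1–382.5 → index 151–200; slope 49/123.4, offset 29.9.
AQI = 151 + 49/123.4·29.9 ≈ 162.87 ⇒ 163.
Dhaka: row 83.0–127.1 (AQI 51–100). (100−51)·(91.1−83.0)/(127.1−83.0) + 51 = 49·8.1/44.1 + 51 ≈ 60.00 → 60.
Bangkok: 314.6 lies in 259.1–382.5, so I_lo=151, I_hi=200, C_lo=259.1, C_hi=382.5.
(200−151)/(382.5−259.1) × (314.6−259.1) + 151 = 49/123.4 × 55.5 + 151 ≈ 173.04 → 173.
Riyadh: 461.0 lies in 382.6–503.3, so I_lo=201, I_hi=300, C_lo=382.6, C_hi=503.3.
(300−201)/(503.3−382.6) × (461.0−382.6) + 201 = 99/120.7 × 78.4 + 201 ≈ 265.30 → 265.
AQIs: Salt Lake City=163, Dhaka=60, Bangkok=173, Riyadh=265. Sum = 163 + 60 + 173 + 265 = 661.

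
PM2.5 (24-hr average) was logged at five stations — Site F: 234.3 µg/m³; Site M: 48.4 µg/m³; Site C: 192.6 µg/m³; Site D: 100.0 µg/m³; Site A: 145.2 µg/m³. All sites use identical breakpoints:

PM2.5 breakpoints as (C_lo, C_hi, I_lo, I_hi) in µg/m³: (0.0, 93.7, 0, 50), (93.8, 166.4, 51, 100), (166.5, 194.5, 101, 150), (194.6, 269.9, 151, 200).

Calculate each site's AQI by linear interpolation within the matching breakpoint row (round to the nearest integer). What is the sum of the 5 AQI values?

Site F: 234.3 lies in 194.6–269.9, so I_lo=151, I_hi=200, C_lo=194.6, C_hi=269.9.
(200−151)/(269.9−194.6) × (234.3−194.6) + 151 = 49/75.3 × 39.7 + 151 ≈ 176.83 → 177.
Site M: 48.4 lies in 0.0–93.7, so I_lo=0, I_hi=50, C_lo=0.0, C_hi=93.7.
(50−0)/(93.7−0.0) × (48.4−0.0) + 0 = 50/93.7 × 48.4 + 0 ≈ 25.83 → 26.
Site C 192.6: bracket 166.5–194.5 → index 101–150; slope 49/28.0, offset 26.1.
AQI = 101 + 49/28.0·26.1 ≈ 146.68 ⇒ 147.
Site D 100.0: bracket 93.8–166.4 → index 51–100; slope 49/72.6, offset 6.2.
AQI = 51 + 49/72.6·6.2 ≈ 55.18 ⇒ 55.
Site A: 145.2 ∈ [93.8, 166.4] ↔ index [51, 100].
51 + (145.2−93.8)·(100−51)/(166.4−93.8) = 51 + 51.4·49/72.6 ≈ 85.69, so AQI = 86.
AQIs: Site F=177, Site M=26, Site C=147, Site D=55, Site A=86. Sum = 177 + 26 + 147 + 55 + 86 = 491.

491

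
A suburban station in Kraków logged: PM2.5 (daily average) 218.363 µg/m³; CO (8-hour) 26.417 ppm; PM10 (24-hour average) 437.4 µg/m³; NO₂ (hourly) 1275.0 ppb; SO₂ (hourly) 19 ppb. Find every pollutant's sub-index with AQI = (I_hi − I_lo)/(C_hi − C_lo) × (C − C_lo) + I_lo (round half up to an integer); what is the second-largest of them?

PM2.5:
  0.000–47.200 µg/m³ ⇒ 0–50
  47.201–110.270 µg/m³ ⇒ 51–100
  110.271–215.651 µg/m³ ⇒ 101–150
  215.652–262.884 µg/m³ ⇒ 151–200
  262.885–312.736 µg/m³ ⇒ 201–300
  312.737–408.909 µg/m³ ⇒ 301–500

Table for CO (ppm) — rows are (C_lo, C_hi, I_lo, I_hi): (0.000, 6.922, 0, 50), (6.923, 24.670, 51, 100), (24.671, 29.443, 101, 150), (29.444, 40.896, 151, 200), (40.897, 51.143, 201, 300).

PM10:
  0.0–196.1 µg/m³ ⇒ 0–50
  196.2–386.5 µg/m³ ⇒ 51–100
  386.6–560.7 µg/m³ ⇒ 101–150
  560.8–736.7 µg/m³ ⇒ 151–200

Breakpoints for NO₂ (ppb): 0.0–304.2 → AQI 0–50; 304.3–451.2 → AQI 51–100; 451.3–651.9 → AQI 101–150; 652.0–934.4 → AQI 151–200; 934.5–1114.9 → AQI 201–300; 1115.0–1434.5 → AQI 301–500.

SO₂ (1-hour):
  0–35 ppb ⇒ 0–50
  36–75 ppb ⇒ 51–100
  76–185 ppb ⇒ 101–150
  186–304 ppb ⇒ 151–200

154

PM2.5 218.363: bracket 215.652–262.884 → index 151–200; slope 49/47.232, offset 2.711.
AQI = 151 + 49/47.232·2.711 ≈ 153.81 ⇒ 154.
CO: 26.417 ∈ [24.671, 29.443] ↔ index [101, 150].
101 + (26.417−24.671)·(150−101)/(29.443−24.671) = 101 + 1.746·49/4.772 ≈ 118.93, so AQI = 119.
PM10: row 386.6–560.7 (AQI 101–150). (150−101)·(437.4−386.6)/(560.7−386.6) + 101 = 49·50.8/174.1 + 101 ≈ 115.30 → 115.
NO₂: 1275.0 lies in 1115.0–1434.5, so I_lo=301, I_hi=500, C_lo=1115.0, C_hi=1434.5.
(500−301)/(1434.5−1115.0) × (1275.0−1115.0) + 301 = 199/319.5 × 160.0 + 301 ≈ 400.66 → 401.
SO₂: 19 ∈ [0, 35] ↔ index [0, 50].
0 + (19−0)·(50−0)/(35−0) = 0 + 19·50/35 ≈ 27.14, so AQI = 27.
Sub-indices: PM2.5→154, CO→119, PM10→115, NO₂→401, SO₂→27. Ranked high→low: 401, 154, 119, 115, 27. Second-highest sub-index = 154.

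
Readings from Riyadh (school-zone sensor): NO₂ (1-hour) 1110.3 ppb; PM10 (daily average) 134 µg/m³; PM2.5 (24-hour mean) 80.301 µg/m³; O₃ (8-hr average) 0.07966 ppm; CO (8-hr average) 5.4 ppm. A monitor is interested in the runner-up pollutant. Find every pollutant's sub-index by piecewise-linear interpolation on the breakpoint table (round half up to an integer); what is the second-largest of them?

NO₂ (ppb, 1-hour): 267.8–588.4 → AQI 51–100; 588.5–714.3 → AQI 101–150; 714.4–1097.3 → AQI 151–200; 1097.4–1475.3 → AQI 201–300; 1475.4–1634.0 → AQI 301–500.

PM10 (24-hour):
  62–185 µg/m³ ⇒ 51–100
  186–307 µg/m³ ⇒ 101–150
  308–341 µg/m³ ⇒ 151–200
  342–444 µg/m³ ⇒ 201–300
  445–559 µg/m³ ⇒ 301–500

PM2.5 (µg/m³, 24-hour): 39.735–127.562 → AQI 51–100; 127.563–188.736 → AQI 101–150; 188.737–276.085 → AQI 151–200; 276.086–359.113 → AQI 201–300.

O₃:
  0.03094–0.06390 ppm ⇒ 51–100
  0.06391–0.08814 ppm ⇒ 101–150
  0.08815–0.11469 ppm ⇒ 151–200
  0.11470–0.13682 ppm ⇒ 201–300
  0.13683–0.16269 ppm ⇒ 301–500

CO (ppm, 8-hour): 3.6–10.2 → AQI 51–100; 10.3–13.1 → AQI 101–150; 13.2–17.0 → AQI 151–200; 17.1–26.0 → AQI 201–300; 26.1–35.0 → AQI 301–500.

133

NO₂: 1110.3 lies in 1097.4–1475.3, so I_lo=201, I_hi=300, C_lo=1097.4, C_hi=1475.3.
(300−201)/(1475.3−1097.4) × (1110.3−1097.4) + 201 = 99/377.9 × 12.9 + 201 ≈ 204.38 → 204.
PM10 134: bracket 62–185 → index 51–100; slope 49/123, offset 72.
AQI = 51 + 49/123·72 ≈ 79.68 ⇒ 80.
PM2.5: 80.301 ∈ [39.735, 127.562] ↔ index [51, 100].
51 + (80.301−39.735)·(100−51)/(127.562−39.735) = 51 + 40.566·49/87.827 ≈ 73.63, so AQI = 74.
O₃: row 0.06391–0.08814 (AQI 101–150). (150−101)·(0.07966−0.06391)/(0.08814−0.06391) + 101 = 49·0.01575/0.02423 + 101 ≈ 132.85 → 133.
CO: row 3.6–10.2 (AQI 51–100). (100−51)·(5.4−3.6)/(10.2−3.6) + 51 = 49·1.8/6.6 + 51 ≈ 64.36 → 64.
Sub-indices: NO₂→204, PM10→80, PM2.5→74, O₃→133, CO→64. Ranked high→low: 204, 133, 80, 74, 64. Second-highest sub-index = 133.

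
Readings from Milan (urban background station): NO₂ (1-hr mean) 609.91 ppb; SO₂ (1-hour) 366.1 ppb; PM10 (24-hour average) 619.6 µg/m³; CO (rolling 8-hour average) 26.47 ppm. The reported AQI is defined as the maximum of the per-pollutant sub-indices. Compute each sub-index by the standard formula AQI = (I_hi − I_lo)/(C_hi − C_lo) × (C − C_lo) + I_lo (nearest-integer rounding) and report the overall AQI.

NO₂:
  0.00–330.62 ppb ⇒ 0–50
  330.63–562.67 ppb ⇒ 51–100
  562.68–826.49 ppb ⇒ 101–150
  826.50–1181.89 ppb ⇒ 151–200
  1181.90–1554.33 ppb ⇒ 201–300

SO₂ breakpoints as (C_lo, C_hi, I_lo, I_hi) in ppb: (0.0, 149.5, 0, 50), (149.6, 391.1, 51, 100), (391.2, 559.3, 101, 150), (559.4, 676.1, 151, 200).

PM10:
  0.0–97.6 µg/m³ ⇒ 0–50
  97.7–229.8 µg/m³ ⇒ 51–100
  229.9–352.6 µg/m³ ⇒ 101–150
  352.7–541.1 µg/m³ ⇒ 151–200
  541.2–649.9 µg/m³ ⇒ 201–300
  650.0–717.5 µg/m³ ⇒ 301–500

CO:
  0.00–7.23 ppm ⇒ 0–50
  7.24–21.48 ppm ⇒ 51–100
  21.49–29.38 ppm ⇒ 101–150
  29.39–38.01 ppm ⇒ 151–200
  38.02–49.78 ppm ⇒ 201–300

272

NO₂: 609.91 lies in 562.68–826.49, so I_lo=101, I_hi=150, C_lo=562.68, C_hi=826.49.
(150−101)/(826.49−562.68) × (609.91−562.68) + 101 = 49/263.81 × 47.23 + 101 ≈ 109.77 → 110.
SO₂ 366.1: bracket 149.6–391.1 → index 51–100; slope 49/241.5, offset 216.5.
AQI = 51 + 49/241.5·216.5 ≈ 94.93 ⇒ 95.
PM10: 619.6 ∈ [541.2, 649.9] ↔ index [201, 300].
201 + (619.6−541.2)·(300−201)/(649.9−541.2) = 201 + 78.4·99/108.7 ≈ 272.40, so AQI = 272.
CO 26.47: bracket 21.49–29.38 → index 101–150; slope 49/7.89, offset 4.98.
AQI = 101 + 49/7.89·4.98 ≈ 131.93 ⇒ 132.
Sub-indices: NO₂→110, SO₂→95, PM10→272, CO→132. Overall AQI = max = 272; dominant pollutant is PM10.
AQI 272: Very Unhealthy.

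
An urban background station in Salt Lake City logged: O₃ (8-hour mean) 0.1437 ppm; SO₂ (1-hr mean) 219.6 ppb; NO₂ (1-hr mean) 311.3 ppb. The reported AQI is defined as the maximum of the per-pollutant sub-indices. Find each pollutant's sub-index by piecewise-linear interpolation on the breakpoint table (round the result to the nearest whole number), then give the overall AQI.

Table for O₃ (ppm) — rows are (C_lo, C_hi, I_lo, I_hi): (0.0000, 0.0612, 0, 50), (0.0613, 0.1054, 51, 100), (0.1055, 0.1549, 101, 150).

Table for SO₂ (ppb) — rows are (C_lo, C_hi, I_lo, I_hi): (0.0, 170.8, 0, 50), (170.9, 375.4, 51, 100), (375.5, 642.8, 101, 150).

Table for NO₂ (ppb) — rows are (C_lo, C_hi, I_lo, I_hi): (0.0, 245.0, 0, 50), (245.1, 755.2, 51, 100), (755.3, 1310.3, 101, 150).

O₃: 0.1437 lies in 0.1055–0.1549, so I_lo=101, I_hi=150, C_lo=0.1055, C_hi=0.1549.
(150−101)/(0.1549−0.1055) × (0.1437−0.1055) + 101 = 49/0.0494 × 0.0382 + 101 ≈ 138.89 → 139.
SO₂ 219.6: bracket 170.9–375.4 → index 51–100; slope 49/204.5, offset 48.7.
AQI = 51 + 49/204.5·48.7 ≈ 62.67 ⇒ 63.
NO₂ 311.3: bracket 245.1–755.2 → index 51–100; slope 49/510.1, offset 66.2.
AQI = 51 + 49/510.1·66.2 ≈ 57.36 ⇒ 57.
Sub-indices: O₃→139, SO₂→63, NO₂→57. Overall AQI = max = 139; dominant pollutant is O₃.
AQI 139: Unhealthy for Sensitive Groups.

139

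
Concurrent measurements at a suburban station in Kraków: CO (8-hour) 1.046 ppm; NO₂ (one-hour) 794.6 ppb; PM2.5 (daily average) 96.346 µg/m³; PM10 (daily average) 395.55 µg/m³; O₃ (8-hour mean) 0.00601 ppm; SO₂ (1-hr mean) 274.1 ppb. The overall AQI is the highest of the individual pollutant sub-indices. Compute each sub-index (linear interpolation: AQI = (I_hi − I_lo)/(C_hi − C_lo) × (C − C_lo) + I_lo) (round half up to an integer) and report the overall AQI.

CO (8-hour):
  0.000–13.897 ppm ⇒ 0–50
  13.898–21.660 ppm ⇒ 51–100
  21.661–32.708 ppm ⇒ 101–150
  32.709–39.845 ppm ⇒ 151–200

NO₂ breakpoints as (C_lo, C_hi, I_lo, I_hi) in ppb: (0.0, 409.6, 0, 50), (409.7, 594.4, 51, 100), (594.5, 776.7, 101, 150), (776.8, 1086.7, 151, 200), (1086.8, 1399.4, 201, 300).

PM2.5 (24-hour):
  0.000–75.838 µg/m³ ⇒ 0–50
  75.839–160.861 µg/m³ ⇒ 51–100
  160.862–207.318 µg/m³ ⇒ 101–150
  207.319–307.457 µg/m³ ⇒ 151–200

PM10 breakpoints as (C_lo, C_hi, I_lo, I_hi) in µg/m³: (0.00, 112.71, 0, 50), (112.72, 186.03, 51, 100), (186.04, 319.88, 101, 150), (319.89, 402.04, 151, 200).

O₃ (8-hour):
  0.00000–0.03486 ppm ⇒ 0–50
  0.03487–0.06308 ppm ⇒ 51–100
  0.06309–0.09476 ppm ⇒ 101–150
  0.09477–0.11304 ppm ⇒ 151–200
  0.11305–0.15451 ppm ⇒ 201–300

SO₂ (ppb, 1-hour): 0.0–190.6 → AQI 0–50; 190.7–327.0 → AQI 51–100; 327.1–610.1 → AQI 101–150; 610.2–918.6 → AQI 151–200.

CO 1.046: bracket 0.000–13.897 → index 0–50; slope 50/13.897, offset 1.046.
AQI = 0 + 50/13.897·1.046 ≈ 3.76 ⇒ 4.
NO₂ 794.6: bracket 776.8–1086.7 → index 151–200; slope 49/309.9, offset 17.8.
AQI = 151 + 49/309.9·17.8 ≈ 153.81 ⇒ 154.
PM2.5 96.346: bracket 75.839–160.861 → index 51–100; slope 49/85.022, offset 20.507.
AQI = 51 + 49/85.022·20.507 ≈ 62.82 ⇒ 63.
PM10: row 319.89–402.04 (AQI 151–200). (200−151)·(395.55−319.89)/(402.04−319.89) + 151 = 49·75.66/82.15 + 151 ≈ 196.13 → 196.
O₃: row 0.00000–0.03486 (AQI 0–50). (50−0)·(0.00601−0.00000)/(0.03486−0.00000) + 0 = 50·0.00601/0.03486 + 0 ≈ 8.62 → 9.
SO₂ 274.1: bracket 190.7–327.0 → index 51–100; slope 49/136.3, offset 83.4.
AQI = 51 + 49/136.3·83.4 ≈ 80.98 ⇒ 81.
Sub-indices: CO→4, NO₂→154, PM2.5→63, PM10→196, O₃→9, SO₂→81. Overall AQI = max = 196; dominant pollutant is PM10.

196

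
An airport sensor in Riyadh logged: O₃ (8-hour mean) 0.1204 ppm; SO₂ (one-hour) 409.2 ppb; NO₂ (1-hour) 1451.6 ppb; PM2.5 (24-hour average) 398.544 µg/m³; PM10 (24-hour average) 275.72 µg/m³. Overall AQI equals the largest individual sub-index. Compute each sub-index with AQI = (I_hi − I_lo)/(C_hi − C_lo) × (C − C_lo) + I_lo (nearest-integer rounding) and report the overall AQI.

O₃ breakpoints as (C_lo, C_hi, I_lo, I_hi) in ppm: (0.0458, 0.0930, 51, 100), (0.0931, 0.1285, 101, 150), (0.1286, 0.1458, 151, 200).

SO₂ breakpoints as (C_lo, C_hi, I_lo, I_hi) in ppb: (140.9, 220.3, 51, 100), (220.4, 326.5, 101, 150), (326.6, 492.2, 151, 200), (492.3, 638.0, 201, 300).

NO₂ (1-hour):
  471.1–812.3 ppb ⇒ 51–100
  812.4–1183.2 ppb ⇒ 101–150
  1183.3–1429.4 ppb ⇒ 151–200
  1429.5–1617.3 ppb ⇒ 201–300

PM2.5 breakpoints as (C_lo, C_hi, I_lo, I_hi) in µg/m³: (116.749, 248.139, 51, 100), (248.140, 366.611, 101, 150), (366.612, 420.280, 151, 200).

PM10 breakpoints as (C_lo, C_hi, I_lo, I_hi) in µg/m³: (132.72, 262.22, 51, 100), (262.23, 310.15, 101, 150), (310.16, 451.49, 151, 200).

213

O₃: row 0.0931–0.1285 (AQI 101–150). (150−101)·(0.1204−0.0931)/(0.1285−0.0931) + 101 = 49·0.0273/0.0354 + 101 ≈ 138.79 → 139.
SO₂: row 326.6–492.2 (AQI 151–200). (200−151)·(409.2−326.6)/(492.2−326.6) + 151 = 49·82.6/165.6 + 151 ≈ 175.44 → 175.
NO₂: row 1429.5–1617.3 (AQI 201–300). (300−201)·(1451.6−1429.5)/(1617.3−1429.5) + 201 = 99·22.1/187.8 + 201 ≈ 212.65 → 213.
PM2.5: row 366.612–420.280 (AQI 151–200). (200−151)·(398.544−366.612)/(420.280−366.612) + 151 = 49·31.932/53.668 + 151 ≈ 180.15 → 180.
PM10: row 262.23–310.15 (AQI 101–150). (150−101)·(275.72−262.23)/(310.15−262.23) + 101 = 49·13.49/47.92 + 101 ≈ 114.79 → 115.
Sub-indices: O₃→139, SO₂→175, NO₂→213, PM2.5→180, PM10→115. Overall AQI = max = 213; dominant pollutant is NO₂.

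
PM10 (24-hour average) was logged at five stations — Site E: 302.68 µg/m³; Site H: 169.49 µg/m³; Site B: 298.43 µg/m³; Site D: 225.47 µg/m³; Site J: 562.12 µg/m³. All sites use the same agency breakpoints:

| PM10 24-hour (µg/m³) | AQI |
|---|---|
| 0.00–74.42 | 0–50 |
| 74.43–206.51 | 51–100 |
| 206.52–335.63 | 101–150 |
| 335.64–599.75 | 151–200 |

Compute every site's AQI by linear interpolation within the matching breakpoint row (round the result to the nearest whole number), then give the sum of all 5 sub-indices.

660

Site E: row 206.52–335.63 (AQI 101–150). (150−101)·(302.68−206.52)/(335.63−206.52) + 101 = 49·96.16/129.11 + 101 ≈ 137.49 → 137.
Site H: 169.49 ∈ [74.43, 206.51] ↔ index [51, 100].
51 + (169.49−74.43)·(100−51)/(206.51−74.43) = 51 + 95.06·49/132.08 ≈ 86.27, so AQI = 86.
Site B: 298.43 lies in 206.52–335.63, so I_lo=101, I_hi=150, C_lo=206.52, C_hi=335.63.
(150−101)/(335.63−206.52) × (298.43−206.52) + 101 = 49/129.11 × 91.91 + 101 ≈ 135.88 → 136.
Site D: 225.47 lies in 206.52–335.63, so I_lo=101, I_hi=150, C_lo=206.52, C_hi=335.63.
(150−101)/(335.63−206.52) × (225.47−206.52) + 101 = 49/129.11 × 18.95 + 101 ≈ 108.19 → 108.
Site J 562.12: bracket 335.64–599.75 → index 151–200; slope 49/264.11, offset 226.48.
AQI = 151 + 49/264.11·226.48 ≈ 193.02 ⇒ 193.
AQIs: Site E=137, Site H=86, Site B=136, Site D=108, Site J=193. Sum = 137 + 86 + 136 + 108 + 193 = 660.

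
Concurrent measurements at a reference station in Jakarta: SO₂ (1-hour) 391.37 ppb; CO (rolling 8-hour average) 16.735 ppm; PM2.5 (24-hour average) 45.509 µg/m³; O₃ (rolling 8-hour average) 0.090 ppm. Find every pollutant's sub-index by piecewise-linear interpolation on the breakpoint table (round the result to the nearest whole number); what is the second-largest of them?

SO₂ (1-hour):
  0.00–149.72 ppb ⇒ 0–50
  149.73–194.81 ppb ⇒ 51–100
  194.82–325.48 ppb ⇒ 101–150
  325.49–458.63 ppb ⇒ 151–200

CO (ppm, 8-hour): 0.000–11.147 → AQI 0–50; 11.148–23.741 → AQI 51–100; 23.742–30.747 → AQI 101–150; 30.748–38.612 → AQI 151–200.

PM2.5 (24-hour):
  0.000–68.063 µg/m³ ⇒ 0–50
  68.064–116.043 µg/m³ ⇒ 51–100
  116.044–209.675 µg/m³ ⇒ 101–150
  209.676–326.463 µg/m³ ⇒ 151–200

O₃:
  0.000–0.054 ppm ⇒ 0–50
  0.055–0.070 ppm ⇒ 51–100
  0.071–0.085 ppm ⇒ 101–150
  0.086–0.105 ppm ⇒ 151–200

161

SO₂: 391.37 ∈ [325.49, 458.63] ↔ index [151, 200].
151 + (391.37−325.49)·(200−151)/(458.63−325.49) = 151 + 65.88·49/133.14 ≈ 175.25, so AQI = 175.
CO: 16.735 ∈ [11.148, 23.741] ↔ index [51, 100].
51 + (16.735−11.148)·(100−51)/(23.741−11.148) = 51 + 5.587·49/12.593 ≈ 72.74, so AQI = 73.
PM2.5 45.509: bracket 0.000–68.063 → index 0–50; slope 50/68.063, offset 45.509.
AQI = 0 + 50/68.063·45.509 ≈ 33.43 ⇒ 33.
O₃: 0.090 lies in 0.086–0.105, so I_lo=151, I_hi=200, C_lo=0.086, C_hi=0.105.
(200−151)/(0.105−0.086) × (0.090−0.086) + 151 = 49/0.019 × 0.004 + 151 ≈ 161.32 → 161.
Sub-indices: SO₂→175, CO→73, PM2.5→33, O₃→161. Ranked high→low: 175, 161, 73, 33. Second-highest sub-index = 161.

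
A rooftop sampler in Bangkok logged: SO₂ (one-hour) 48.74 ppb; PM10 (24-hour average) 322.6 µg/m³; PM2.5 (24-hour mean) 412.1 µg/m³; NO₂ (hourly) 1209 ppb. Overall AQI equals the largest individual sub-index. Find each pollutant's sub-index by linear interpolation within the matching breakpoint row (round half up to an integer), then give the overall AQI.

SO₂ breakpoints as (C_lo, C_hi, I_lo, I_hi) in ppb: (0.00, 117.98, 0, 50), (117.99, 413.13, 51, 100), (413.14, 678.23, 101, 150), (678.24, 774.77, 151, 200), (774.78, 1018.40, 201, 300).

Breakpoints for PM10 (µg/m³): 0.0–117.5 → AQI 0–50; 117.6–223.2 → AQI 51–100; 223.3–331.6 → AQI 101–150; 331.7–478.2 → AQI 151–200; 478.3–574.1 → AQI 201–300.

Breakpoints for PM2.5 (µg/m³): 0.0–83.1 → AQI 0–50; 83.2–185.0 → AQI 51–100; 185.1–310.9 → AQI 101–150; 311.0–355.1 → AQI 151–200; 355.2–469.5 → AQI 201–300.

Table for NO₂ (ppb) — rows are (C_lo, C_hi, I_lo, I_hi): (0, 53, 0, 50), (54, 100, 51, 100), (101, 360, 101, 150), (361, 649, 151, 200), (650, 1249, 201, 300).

293

SO₂: 48.74 lies in 0.00–117.98, so I_lo=0, I_hi=50, C_lo=0.00, C_hi=117.98.
(50−0)/(117.98−0.00) × (48.74−0.00) + 0 = 50/117.98 × 48.74 + 0 ≈ 20.66 → 21.
PM10: 322.6 lies in 223.3–331.6, so I_lo=101, I_hi=150, C_lo=223.3, C_hi=331.6.
(150−101)/(331.6−223.3) × (322.6−223.3) + 101 = 49/108.3 × 99.3 + 101 ≈ 145.93 → 146.
PM2.5 412.1: bracket 355.2–469.5 → index 201–300; slope 99/114.3, offset 56.9.
AQI = 201 + 99/114.3·56.9 ≈ 250.28 ⇒ 250.
NO₂: 1209 ∈ [650, 1249] ↔ index [201, 300].
201 + (1209−650)·(300−201)/(1249−650) = 201 + 559·99/599 ≈ 293.39, so AQI = 293.
Sub-indices: SO₂→21, PM10→146, PM2.5→250, NO₂→293. Overall AQI = max = 293; dominant pollutant is NO₂.
AQI 293: Very Unhealthy.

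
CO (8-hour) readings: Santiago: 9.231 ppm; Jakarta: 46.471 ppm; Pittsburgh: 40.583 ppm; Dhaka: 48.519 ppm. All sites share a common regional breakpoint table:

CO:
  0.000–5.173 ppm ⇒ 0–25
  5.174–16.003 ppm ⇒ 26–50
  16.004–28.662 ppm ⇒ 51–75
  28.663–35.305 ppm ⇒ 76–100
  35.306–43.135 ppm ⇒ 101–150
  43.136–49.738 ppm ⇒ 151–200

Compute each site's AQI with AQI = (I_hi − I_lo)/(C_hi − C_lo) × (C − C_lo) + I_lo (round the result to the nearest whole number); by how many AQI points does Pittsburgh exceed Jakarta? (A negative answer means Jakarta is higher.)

-42

Santiago: 9.231 lies in 5.174–16.003, so I_lo=26, I_hi=50, C_lo=5.174, C_hi=16.003.
(50−26)/(16.003−5.174) × (9.231−5.174) + 26 = 24/10.829 × 4.057 + 26 ≈ 34.99 → 35.
Jakarta 46.471: bracket 43.136–49.738 → index 151–200; slope 49/6.602, offset 3.335.
AQI = 151 + 49/6.602·3.335 ≈ 175.75 ⇒ 176.
Pittsburgh 40.583: bracket 35.306–43.135 → index 101–150; slope 49/7.829, offset 5.277.
AQI = 101 + 49/7.829·5.277 ≈ 134.03 ⇒ 134.
Dhaka: row 43.136–49.738 (AQI 151–200). (200−151)·(48.519−43.136)/(49.738−43.136) + 151 = 49·5.383/6.602 + 151 ≈ 190.95 → 191.
AQIs: Santiago=35, Jakarta=176, Pittsburgh=134, Dhaka=191. Pittsburgh (134) − Jakarta (176) = -42.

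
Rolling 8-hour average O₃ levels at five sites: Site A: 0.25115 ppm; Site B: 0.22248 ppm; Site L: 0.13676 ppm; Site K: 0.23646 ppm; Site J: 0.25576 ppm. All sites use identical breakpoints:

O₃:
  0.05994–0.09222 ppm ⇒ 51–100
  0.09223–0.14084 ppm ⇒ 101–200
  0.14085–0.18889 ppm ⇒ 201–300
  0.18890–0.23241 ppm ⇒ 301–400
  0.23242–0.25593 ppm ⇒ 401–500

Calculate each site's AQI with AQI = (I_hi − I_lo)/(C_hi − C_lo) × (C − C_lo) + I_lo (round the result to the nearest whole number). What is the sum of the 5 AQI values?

Site A: 0.25115 lies in 0.23242–0.25593, so I_lo=401, I_hi=500, C_lo=0.23242, C_hi=0.25593.
(500−401)/(0.25593−0.23242) × (0.25115−0.23242) + 401 = 99/0.02351 × 0.01873 + 401 ≈ 479.87 → 480.
Site B: row 0.18890–0.23241 (AQI 301–400). (400−301)·(0.22248−0.18890)/(0.23241−0.18890) + 301 = 99·0.03358/0.04351 + 301 ≈ 377.41 → 377.
Site L: 0.13676 ∈ [0.09223, 0.14084] ↔ index [101, 200].
101 + (0.13676−0.09223)·(200−101)/(0.14084−0.09223) = 101 + 0.04453·99/0.04861 ≈ 191.69, so AQI = 192.
Site K: row 0.23242–0.25593 (AQI 401–500). (500−401)·(0.23646−0.23242)/(0.25593−0.23242) + 401 = 99·0.00404/0.02351 + 401 ≈ 418.01 → 418.
Site J: 0.25576 lies in 0.23242–0.25593, so I_lo=401, I_hi=500, C_lo=0.23242, C_hi=0.25593.
(500−401)/(0.25593−0.23242) × (0.25576−0.23242) + 401 = 99/0.02351 × 0.02334 + 401 ≈ 499.28 → 499.
AQIs: Site A=480, Site B=377, Site L=192, Site K=418, Site J=499. Sum = 480 + 377 + 192 + 418 + 499 = 1966.

1966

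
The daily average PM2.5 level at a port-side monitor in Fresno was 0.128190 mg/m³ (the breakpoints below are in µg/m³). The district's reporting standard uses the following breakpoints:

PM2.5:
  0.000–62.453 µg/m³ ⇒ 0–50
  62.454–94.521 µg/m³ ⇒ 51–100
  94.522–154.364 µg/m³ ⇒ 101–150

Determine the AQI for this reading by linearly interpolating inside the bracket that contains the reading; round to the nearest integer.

Convert: 0.128190 mg/m³ = 128.190 µg/m³.
PM2.5: row 94.522–154.364 (AQI 101–150). (150−101)·(128.190−94.522)/(154.364−94.522) + 101 = 49·33.668/59.842 + 101 ≈ 128.57 → 129.

129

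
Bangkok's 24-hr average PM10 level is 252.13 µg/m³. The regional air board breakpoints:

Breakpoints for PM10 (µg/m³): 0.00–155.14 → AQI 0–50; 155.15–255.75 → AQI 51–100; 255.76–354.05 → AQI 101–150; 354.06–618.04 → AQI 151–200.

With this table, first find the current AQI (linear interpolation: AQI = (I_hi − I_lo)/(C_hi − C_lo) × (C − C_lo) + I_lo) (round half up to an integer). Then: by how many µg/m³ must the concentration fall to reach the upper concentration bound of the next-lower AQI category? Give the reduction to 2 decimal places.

96.99

PM10: 252.13 lies in 155.15–255.75, so I_lo=51, I_hi=100, C_lo=155.15, C_hi=255.75.
(100−51)/(255.75−155.15) × (252.13−155.15) + 51 = 49/100.60 × 96.98 + 51 ≈ 98.24 → 98.
Current AQI 98 is in the Moderate range (51–100). The next-lower category tops out at AQI 50, whose upper concentration bound is 155.14 µg/m³.
Reduction needed = 252.13 − 155.14 = 96.99 µg/m³.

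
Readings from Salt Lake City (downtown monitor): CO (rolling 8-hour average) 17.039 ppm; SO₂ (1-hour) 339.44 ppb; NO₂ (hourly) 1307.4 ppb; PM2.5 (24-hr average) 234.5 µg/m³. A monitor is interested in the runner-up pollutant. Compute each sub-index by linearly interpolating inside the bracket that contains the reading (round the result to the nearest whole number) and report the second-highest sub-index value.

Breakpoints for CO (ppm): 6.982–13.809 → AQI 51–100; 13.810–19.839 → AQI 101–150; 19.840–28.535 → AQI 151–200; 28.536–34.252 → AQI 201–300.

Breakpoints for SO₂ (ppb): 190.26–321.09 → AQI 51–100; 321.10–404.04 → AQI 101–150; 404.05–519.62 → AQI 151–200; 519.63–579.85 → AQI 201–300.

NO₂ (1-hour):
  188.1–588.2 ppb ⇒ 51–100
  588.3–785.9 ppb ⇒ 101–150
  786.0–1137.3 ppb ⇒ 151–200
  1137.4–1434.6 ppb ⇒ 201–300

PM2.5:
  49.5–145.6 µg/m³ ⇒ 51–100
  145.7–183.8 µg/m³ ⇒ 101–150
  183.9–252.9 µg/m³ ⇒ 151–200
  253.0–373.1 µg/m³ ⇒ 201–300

187

CO: 17.039 lies in 13.810–19.839, so I_lo=101, I_hi=150, C_lo=13.810, C_hi=19.839.
(150−101)/(19.839−13.810) × (17.039−13.810) + 101 = 49/6.029 × 3.229 + 101 ≈ 127.24 → 127.
SO₂: 339.44 ∈ [321.10, 404.04] ↔ index [101, 150].
101 + (339.44−321.10)·(150−101)/(404.04−321.10) = 101 + 18.34·49/82.94 ≈ 111.84, so AQI = 112.
NO₂: 1307.4 lies in 1137.4–1434.6, so I_lo=201, I_hi=300, C_lo=1137.4, C_hi=1434.6.
(300−201)/(1434.6−1137.4) × (1307.4−1137.4) + 201 = 99/297.2 × 170.0 + 201 ≈ 257.63 → 258.
PM2.5: 234.5 lies in 183.9–252.9, so I_lo=151, I_hi=200, C_lo=183.9, C_hi=252.9.
(200−151)/(252.9−183.9) × (234.5−183.9) + 151 = 49/69.0 × 50.6 + 151 ≈ 186.93 → 187.
Sub-indices: CO→127, SO₂→112, NO₂→258, PM2.5→187. Ranked high→low: 258, 187, 127, 112. Second-highest sub-index = 187.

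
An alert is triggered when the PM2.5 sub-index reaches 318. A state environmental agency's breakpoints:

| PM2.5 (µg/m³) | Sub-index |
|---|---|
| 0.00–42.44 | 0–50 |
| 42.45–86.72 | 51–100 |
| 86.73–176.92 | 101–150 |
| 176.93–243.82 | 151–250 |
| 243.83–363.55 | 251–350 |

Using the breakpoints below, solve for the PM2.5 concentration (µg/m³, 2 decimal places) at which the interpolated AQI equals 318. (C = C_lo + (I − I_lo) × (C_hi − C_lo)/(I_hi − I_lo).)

AQI 318 lies in the 251–350 band, which corresponds to 243.83–363.55 µg/m³.
C = 243.83 + (318−251)×(363.55−243.83)/(350−251) = 243.83 + 67×119.72/99 ≈ 324.8526 µg/m³ → 324.85 µg/m³ to 2 dp.

324.85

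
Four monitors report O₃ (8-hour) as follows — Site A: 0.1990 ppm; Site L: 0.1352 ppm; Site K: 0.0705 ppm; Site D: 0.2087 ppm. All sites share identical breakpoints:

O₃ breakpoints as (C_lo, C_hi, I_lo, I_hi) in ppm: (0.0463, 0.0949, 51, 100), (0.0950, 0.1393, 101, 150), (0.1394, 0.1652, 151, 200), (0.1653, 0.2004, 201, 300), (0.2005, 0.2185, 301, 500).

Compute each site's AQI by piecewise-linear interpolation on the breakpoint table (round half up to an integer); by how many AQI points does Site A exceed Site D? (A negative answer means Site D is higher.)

Site A 0.1990: bracket 0.1653–0.2004 → index 201–300; slope 99/0.0351, offset 0.0337.
AQI = 201 + 99/0.0351·0.0337 ≈ 296.05 ⇒ 296.
Site L: 0.1352 lies in 0.0950–0.1393, so I_lo=101, I_hi=150, C_lo=0.0950, C_hi=0.1393.
(150−101)/(0.1393−0.0950) × (0.1352−0.0950) + 101 = 49/0.0443 × 0.0402 + 101 ≈ 145.47 → 145.
Site K 0.0705: bracket 0.0463–0.0949 → index 51–100; slope 49/0.0486, offset 0.0242.
AQI = 51 + 49/0.0486·0.0242 ≈ 75.40 ⇒ 75.
Site D: row 0.2005–0.2185 (AQI 301–500). (500−301)·(0.2087−0.2005)/(0.2185−0.2005) + 301 = 199·0.0082/0.0180 + 301 ≈ 391.66 → 392.
AQIs: Site A=296, Site L=145, Site K=75, Site D=392. Site A (296) − Site D (392) = -96.

-96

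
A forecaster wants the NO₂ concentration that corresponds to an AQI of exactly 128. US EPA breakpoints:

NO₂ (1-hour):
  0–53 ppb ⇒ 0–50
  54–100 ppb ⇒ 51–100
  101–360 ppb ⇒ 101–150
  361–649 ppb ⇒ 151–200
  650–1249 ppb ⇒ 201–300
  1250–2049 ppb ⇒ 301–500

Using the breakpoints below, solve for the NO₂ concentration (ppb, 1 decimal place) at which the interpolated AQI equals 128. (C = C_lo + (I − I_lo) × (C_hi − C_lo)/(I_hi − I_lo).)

243.7

AQI 128 lies in the 101–150 band, which corresponds to 101–360 ppb.
C = 101 + (128−101)×(360−101)/(150−101) = 101 + 27×259/49 ≈ 243.714 ppb → 243.7 ppb to 1 dp.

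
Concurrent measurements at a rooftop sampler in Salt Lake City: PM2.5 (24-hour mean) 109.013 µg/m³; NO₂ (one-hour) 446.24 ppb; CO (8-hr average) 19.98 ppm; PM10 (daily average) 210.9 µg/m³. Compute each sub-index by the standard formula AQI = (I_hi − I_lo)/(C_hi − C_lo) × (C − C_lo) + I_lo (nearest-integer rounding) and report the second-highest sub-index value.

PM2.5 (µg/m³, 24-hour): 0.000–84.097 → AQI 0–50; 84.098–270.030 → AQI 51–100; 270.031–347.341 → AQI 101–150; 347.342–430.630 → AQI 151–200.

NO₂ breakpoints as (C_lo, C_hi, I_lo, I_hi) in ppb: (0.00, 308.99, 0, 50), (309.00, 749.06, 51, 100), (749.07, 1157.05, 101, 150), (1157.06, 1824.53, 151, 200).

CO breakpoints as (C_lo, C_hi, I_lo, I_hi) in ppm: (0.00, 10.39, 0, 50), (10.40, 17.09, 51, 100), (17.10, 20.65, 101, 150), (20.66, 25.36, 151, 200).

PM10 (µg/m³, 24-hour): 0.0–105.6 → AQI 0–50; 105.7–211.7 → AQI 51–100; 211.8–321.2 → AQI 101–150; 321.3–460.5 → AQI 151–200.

100

PM2.5: 109.013 ∈ [84.098, 270.030] ↔ index [51, 100].
51 + (109.013−84.098)·(100−51)/(270.030−84.098) = 51 + 24.915·49/185.932 ≈ 57.57, so AQI = 58.
NO₂ 446.24: bracket 309.00–749.06 → index 51–100; slope 49/440.06, offset 137.24.
AQI = 51 + 49/440.06·137.24 ≈ 66.28 ⇒ 66.
CO: 19.98 lies in 17.10–20.65, so I_lo=101, I_hi=150, C_lo=17.10, C_hi=20.65.
(150−101)/(20.65−17.10) × (19.98−17.10) + 101 = 49/3.55 × 2.88 + 101 ≈ 140.75 → 141.
PM10: 210.9 ∈ [105.7, 211.7] ↔ index [51, 100].
51 + (210.9−105.7)·(100−51)/(211.7−105.7) = 51 + 105.2·49/106.0 ≈ 99.63, so AQI = 100.
Sub-indices: PM2.5→58, NO₂→66, CO→141, PM10→100. Ranked high→low: 141, 100, 66, 58. Second-highest sub-index = 100.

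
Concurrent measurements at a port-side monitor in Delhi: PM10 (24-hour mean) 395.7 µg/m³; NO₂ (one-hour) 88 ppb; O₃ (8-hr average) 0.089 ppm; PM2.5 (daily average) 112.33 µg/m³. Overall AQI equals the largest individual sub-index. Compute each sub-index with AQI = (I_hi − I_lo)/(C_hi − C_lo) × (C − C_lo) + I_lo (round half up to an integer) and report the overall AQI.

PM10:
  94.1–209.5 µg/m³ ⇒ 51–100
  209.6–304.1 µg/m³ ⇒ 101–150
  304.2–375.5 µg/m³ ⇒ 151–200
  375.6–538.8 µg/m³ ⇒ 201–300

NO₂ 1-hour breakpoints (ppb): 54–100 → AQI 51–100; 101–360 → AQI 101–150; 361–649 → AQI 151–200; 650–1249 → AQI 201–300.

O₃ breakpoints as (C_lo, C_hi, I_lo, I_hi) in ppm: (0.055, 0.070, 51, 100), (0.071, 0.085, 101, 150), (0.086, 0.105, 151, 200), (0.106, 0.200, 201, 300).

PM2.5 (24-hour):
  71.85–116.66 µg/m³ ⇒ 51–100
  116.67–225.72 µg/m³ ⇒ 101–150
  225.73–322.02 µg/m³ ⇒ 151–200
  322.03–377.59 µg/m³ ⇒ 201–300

213

PM10: 395.7 ∈ [375.6, 538.8] ↔ index [201, 300].
201 + (395.7−375.6)·(300−201)/(538.8−375.6) = 201 + 20.1·99/163.2 ≈ 213.19, so AQI = 213.
NO₂: row 54–100 (AQI 51–100). (100−51)·(88−54)/(100−54) + 51 = 49·34/46 + 51 ≈ 87.22 → 87.
O₃: row 0.086–0.105 (AQI 151–200). (200−151)·(0.089−0.086)/(0.105−0.086) + 151 = 49·0.003/0.019 + 151 ≈ 158.74 → 159.
PM2.5 112.33: bracket 71.85–116.66 → index 51–100; slope 49/44.81, offset 40.48.
AQI = 51 + 49/44.81·40.48 ≈ 95.27 ⇒ 95.
Sub-indices: PM10→213, NO₂→87, O₃→159, PM2.5→95. Overall AQI = max = 213; dominant pollutant is PM10.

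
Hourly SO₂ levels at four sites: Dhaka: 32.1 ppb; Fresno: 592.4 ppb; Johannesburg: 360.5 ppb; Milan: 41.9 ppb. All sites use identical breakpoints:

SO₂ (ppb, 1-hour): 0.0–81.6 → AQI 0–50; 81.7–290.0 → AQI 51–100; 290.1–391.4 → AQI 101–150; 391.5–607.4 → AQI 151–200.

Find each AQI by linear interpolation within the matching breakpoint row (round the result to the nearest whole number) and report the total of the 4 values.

378

Dhaka 32.1: bracket 0.0–81.6 → index 0–50; slope 50/81.6, offset 32.1.
AQI = 0 + 50/81.6·32.1 ≈ 19.67 ⇒ 20.
Fresno 592.4: bracket 391.5–607.4 → index 151–200; slope 49/215.9, offset 200.9.
AQI = 151 + 49/215.9·200.9 ≈ 196.60 ⇒ 197.
Johannesburg: 360.5 ∈ [290.1, 391.4] ↔ index [101, 150].
101 + (360.5−290.1)·(150−101)/(391.4−290.1) = 101 + 70.4·49/101.3 ≈ 135.05, so AQI = 135.
Milan: row 0.0–81.6 (AQI 0–50). (50−0)·(41.9−0.0)/(81.6−0.0) + 0 = 50·41.9/81.6 + 0 ≈ 25.67 → 26.
AQIs: Dhaka=20, Fresno=197, Johannesburg=135, Milan=26. Sum = 20 + 197 + 135 + 26 = 378.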